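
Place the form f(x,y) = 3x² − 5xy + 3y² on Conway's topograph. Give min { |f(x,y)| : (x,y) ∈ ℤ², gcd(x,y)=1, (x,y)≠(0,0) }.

translate: b→1 (≡-5 mod 6), so (3,-5,3)→(3,1,1)
flip: (3,1,1)→(1,-1,3)
translate: b→1 (≡-1 mod 2), so (1,-1,3)→(1,1,3)
reduced (well bottom): (1,1,3) with a≤c, −a<b≤a
well minimum = a = 1

1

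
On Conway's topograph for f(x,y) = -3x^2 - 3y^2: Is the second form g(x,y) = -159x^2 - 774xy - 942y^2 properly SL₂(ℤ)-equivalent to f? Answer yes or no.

D₁ = -36, D₂ = -36
f is negative-definite; reduce −f:
−f: reduced (well bottom): (3,0,3) with a≤c, −a<b≤a
flip sign back: reduced form of f is (-3,0,-3)
g is negative-definite; reduce −g:
−g: translate: b→138 (≡774 mod 318), so (159,774,942)→(159,138,30)
−g: flip: (159,138,30)→(30,-138,159)
−g: translate: b→-18 (≡-138 mod 60), so (30,-138,159)→(30,-18,3)
−g: flip: (30,-18,3)→(3,18,30)
−g: translate: b→0 (≡18 mod 6), so (3,18,30)→(3,0,3)
−g: reduced (well bottom): (3,0,3) with a≤c, −a<b≤a
flip sign back: reduced form of g is (-3,0,-3)
reduced forms (-3, 0, -3) vs (-3, 0, -3) ⇒ equivalent

yes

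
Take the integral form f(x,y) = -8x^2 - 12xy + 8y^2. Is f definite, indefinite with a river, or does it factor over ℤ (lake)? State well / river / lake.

D = b²−4ac = (-12)² − 4·(-8)·8 = 400
D = 20² is a perfect square ⇒ form factors over ℤ ⇒ lakes

lake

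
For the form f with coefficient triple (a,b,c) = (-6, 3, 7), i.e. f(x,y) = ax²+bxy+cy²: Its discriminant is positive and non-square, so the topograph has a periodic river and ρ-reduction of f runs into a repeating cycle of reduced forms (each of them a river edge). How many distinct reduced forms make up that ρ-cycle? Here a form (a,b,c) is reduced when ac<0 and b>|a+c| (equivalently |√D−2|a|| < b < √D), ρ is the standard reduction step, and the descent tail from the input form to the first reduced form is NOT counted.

D = 177, ⌊√D⌋ = 13
river: ρ → (7,11,-2)
river: ρ → (-2,13,1)
river: ρ → (1,13,-2)
river: ρ → (-2,11,7)
river: ρ → (7,3,-6)
river: ρ → (-6,9,4)
river: ρ → (4,7,-8)
river: ρ → (-8,9,3)
river: ρ → (3,9,-8)
river: ρ → (-8,7,4)
river: ρ → (4,9,-6)
river: ρ → (-6,3,7)
ρ-cycle length = 12 (tail of 0 descent steps not counted)

12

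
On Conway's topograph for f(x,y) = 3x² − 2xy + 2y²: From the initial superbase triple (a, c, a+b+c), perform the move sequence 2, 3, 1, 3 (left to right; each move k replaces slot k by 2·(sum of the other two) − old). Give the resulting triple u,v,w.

start (3,2,3) = (f(1,0),f(0,1),f(1,1))
replace slot 2: 2·(3+3) − 2 = 10 → (3,10,3)
replace slot 3: 2·(3+10) − 3 = 23 → (3,10,23)
replace slot 1: 2·(10+23) − 3 = 63 → (63,10,23)
replace slot 3: 2·(63+10) − 23 = 123 → (63,10,123)

63,10,123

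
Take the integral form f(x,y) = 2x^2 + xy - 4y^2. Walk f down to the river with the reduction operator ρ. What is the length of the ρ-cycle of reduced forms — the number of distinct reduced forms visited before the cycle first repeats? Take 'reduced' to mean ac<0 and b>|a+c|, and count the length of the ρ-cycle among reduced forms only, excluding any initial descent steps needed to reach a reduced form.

D = 33, ⌊√D⌋ = 5
descent: ρ → (-4,-1,2)
descent: ρ → (2,5,-1)  [lands on river]
river: ρ → (-1,5,2)
river: ρ → (2,3,-3)
river: ρ → (-3,3,2)
ρ-cycle length = 4 (tail of 2 descent steps not counted)

4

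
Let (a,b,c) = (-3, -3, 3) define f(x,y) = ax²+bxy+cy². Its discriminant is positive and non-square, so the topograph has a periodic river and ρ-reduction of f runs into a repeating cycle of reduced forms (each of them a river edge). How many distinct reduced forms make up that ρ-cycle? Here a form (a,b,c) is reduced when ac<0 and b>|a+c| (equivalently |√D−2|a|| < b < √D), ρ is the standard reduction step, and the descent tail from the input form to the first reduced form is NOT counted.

D = 45, ⌊√D⌋ = 6
descent: ρ → (3,3,-3)  [lands on river]
river: ρ → (-3,3,3)
ρ-cycle length = 2 (tail of 1 descent step not counted)

2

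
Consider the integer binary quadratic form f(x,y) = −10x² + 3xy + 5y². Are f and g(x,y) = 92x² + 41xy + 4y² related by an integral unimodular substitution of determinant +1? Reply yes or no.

D₁ = 209, D₂ = 209
river cycle of f (length 12): (5, 7, -8), (-8, 9, 4), (4, 7, -10), (-10, 13, 1), (1, 13, -10), (-10, 7, 4), (4, 9, -8), (-8, 7, 5), (5, 13, -2), (-2, 11, 11), … (2 more)
river cycle of g (length 12): (4, 7, -10), (-10, 13, 1), (1, 13, -10), (-10, 7, 4), (4, 9, -8), (-8, 7, 5), (5, 13, -2), (-2, 11, 11), (11, 11, -2), (-2, 13, 5), … (2 more)
cycles coincide ⇒ equivalent

yes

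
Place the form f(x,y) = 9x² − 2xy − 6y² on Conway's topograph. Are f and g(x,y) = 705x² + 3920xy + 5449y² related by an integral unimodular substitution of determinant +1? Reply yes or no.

D₁ = 220, D₂ = 220
river cycle of f (length 4): (-6, 14, 1), (1, 14, -6), (-6, 10, 5), (5, 10, -6)
river cycle of g (length 4): (5, 10, -6), (-6, 14, 1), (1, 14, -6), (-6, 10, 5)
cycles coincide ⇒ equivalent

yes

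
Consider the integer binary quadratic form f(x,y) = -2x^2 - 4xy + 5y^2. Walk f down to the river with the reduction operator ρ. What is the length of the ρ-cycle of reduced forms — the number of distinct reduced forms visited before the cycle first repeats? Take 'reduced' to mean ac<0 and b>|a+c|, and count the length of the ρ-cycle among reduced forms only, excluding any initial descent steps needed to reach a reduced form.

D = 56, ⌊√D⌋ = 7
descent: ρ → (5,4,-2)  [lands on river]
river: ρ → (-2,4,5)
river: ρ → (5,6,-1)
river: ρ → (-1,6,5)
ρ-cycle length = 4 (tail of 1 descent step not counted)

4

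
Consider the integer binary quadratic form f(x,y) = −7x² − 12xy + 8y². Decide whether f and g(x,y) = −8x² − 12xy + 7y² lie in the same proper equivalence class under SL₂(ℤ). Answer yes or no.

D₁ = 368, D₂ = 368
river cycle of f (length 8): (8, 12, -7), (-7, 16, 4), (4, 16, -7), (-7, 12, 8), (8, 4, -11), (-11, 18, 1), (1, 18, -11), (-11, 4, 8)
river cycle of g (length 8): (7, 12, -8), (-8, 4, 11), (11, 18, -1), (-1, 18, 11), (11, 4, -8), (-8, 12, 7), (7, 16, -4), (-4, 16, 7)
cycles differ ⇒ inequivalent

no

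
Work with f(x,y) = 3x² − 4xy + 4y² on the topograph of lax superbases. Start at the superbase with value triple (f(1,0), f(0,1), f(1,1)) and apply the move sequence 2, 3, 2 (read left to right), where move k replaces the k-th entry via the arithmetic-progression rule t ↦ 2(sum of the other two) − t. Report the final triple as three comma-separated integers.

start (3,4,3) = (f(1,0),f(0,1),f(1,1))
replace slot 2: 2·(3+3) − 4 = 8 → (3,8,3)
replace slot 3: 2·(3+8) − 3 = 19 → (3,8,19)
replace slot 2: 2·(3+19) − 8 = 36 → (3,36,19)

3,36,19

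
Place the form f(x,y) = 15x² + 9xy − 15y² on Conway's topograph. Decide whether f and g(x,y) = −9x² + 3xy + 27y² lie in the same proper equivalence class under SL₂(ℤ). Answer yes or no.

D₁ = 981, D₂ = 981
river cycle of f (length 14): (-15, 21, 9), (9, 15, -21), (-21, 27, 3), (3, 27, -21), (-21, 15, 9), (9, 21, -15), (-15, 9, 15), (15, 21, -9), (-9, 15, 21), (21, 27, -3), … (4 more)
river cycle of g (length 14): (-9, 21, 15), (15, 9, -15), (-15, 21, 9), (9, 15, -21), (-21, 27, 3), (3, 27, -21), (-21, 15, 9), (9, 21, -15), (-15, 9, 15), (15, 21, -9), … (4 more)
cycles coincide ⇒ equivalent

yes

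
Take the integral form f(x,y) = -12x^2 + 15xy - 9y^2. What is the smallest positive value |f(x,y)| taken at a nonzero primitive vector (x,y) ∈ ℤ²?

translate: b→9 (≡-15 mod 24), so (12,-15,9)→(12,9,6)
flip: (12,9,6)→(6,-9,12)
translate: b→3 (≡-9 mod 12), so (6,-9,12)→(6,3,9)
reduced (well bottom): (6,3,9) with a≤c, −a<b≤a
well minimum |f| = |-6| = 6 (negative-definite)

6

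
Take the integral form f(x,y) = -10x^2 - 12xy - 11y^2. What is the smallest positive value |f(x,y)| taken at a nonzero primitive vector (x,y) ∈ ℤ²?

translate: b→-8 (≡12 mod 20), so (10,12,11)→(10,-8,9)
flip: (10,-8,9)→(9,8,10)
reduced (well bottom): (9,8,10) with a≤c, −a<b≤a
well minimum |f| = |-9| = 9 (negative-definite)

9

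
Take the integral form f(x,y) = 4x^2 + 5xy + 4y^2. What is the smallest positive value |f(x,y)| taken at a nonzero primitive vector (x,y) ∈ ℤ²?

translate: b→-3 (≡5 mod 8), so (4,5,4)→(4,-3,3)
flip: (4,-3,3)→(3,3,4)
reduced (well bottom): (3,3,4) with a≤c, −a<b≤a
well minimum = a = 3

3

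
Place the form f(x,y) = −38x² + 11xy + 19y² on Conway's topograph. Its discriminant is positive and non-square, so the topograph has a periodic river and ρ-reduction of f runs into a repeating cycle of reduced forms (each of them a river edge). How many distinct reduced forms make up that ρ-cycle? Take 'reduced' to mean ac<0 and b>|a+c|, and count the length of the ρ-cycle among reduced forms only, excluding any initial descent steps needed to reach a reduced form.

D = 3009, ⌊√D⌋ = 54
descent: ρ → (19,27,-30)  [lands on river]
river: ρ → (-30,33,16)
river: ρ → (16,31,-32)
river: ρ → (-32,33,15)
river: ρ → (15,27,-38)
river: ρ → (-38,49,4)
river: ρ → (4,47,-50)
river: ρ → (-50,53,1)
river: ρ → (1,53,-50)
river: ρ → (-50,47,4)
river: ρ → (4,49,-38)
river: ρ → (-38,27,15)
river: ρ → (15,33,-32)
river: ρ → (-32,31,16)
river: ρ → (16,33,-30)
river: ρ → (-30,27,19)
river: ρ → (19,49,-8)
river: ρ → (-8,47,25)
river: ρ → (25,53,-2)
river: ρ → (-2,51,51)
river: ρ → (51,51,-2)
river: ρ → (-2,53,25)
river: ρ → (25,47,-8)
river: ρ → (-8,49,19)
ρ-cycle length = 24 (tail of 1 descent step not counted)

24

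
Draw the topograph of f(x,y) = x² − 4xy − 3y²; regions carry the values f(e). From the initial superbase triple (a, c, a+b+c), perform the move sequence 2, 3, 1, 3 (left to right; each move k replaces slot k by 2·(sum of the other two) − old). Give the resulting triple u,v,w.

start (1,-3,-6) = (f(1,0),f(0,1),f(1,1))
replace slot 2: 2·(1+(-6)) − (-3) = -7 → (1,-7,-6)
replace slot 3: 2·(1+(-7)) − (-6) = -6 → (1,-7,-6)
replace slot 1: 2·((-7)+(-6)) − 1 = -27 → (-27,-7,-6)
replace slot 3: 2·((-27)+(-7)) − (-6) = -62 → (-27,-7,-62)

-27,-7,-62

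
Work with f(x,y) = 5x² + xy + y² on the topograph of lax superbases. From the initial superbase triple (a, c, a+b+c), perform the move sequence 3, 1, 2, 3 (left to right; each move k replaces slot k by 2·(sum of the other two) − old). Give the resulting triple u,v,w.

start (5,1,7) = (f(1,0),f(0,1),f(1,1))
replace slot 3: 2·(5+1) − 7 = 5 → (5,1,5)
replace slot 1: 2·(1+5) − 5 = 7 → (7,1,5)
replace slot 2: 2·(7+5) − 1 = 23 → (7,23,5)
replace slot 3: 2·(7+23) − 5 = 55 → (7,23,55)

7,23,55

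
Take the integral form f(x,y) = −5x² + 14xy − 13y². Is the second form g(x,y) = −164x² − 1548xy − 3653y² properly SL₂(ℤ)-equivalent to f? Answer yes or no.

D₁ = -64, D₂ = -64
f is negative-definite; reduce −f:
−f: translate: b→-4 (≡-14 mod 10), so (5,-14,13)→(5,-4,4)
−f: flip: (5,-4,4)→(4,4,5)
−f: reduced (well bottom): (4,4,5) with a≤c, −a<b≤a
flip sign back: reduced form of f is (-4,-4,-5)
g is negative-definite; reduce −g:
−g: translate: b→-92 (≡1548 mod 328), so (164,1548,3653)→(164,-92,13)
−g: flip: (164,-92,13)→(13,92,164)
−g: translate: b→-12 (≡92 mod 26), so (13,92,164)→(13,-12,4)
−g: flip: (13,-12,4)→(4,12,13)
−g: translate: b→4 (≡12 mod 8), so (4,12,13)→(4,4,5)
−g: reduced (well bottom): (4,4,5) with a≤c, −a<b≤a
flip sign back: reduced form of g is (-4,-4,-5)
reduced forms (-4, -4, -5) vs (-4, -4, -5) ⇒ equivalent

yes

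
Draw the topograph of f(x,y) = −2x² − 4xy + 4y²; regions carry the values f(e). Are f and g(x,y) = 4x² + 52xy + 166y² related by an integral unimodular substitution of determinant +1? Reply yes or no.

D₁ = 48, D₂ = 48
river cycle of f (length 2): (4, 4, -2), (-2, 4, 4)
river cycle of g (length 2): (4, 4, -2), (-2, 4, 4)
cycles coincide ⇒ equivalent

yes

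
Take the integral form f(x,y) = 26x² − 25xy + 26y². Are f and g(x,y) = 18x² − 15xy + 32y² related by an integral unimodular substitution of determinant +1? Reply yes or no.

D₁ = -2079, D₂ = -2079
f: flip: (26,-25,26)→(26,25,26)
f: reduced (well bottom): (26,25,26) with a≤c, −a<b≤a
g: reduced (well bottom): (18,-15,32) with a≤c, −a<b≤a
reduced forms (26, 25, 26) vs (18, -15, 32) ⇒ inequivalent

no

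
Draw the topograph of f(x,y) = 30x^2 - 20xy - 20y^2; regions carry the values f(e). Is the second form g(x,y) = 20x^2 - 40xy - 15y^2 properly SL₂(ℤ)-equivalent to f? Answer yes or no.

D₁ = 2800, D₂ = 2800
river cycle of f (length 4): (-20, 20, 30), (30, 40, -10), (-10, 40, 30), (30, 20, -20)
river cycle of g (length 4): (-15, 40, 20), (20, 40, -15), (-15, 50, 5), (5, 50, -15)
cycles differ ⇒ inequivalent

no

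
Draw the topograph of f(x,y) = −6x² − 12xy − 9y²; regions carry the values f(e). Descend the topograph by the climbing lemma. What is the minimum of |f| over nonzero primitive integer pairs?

translate: b→0 (≡12 mod 12), so (6,12,9)→(6,0,3)
flip: (6,0,3)→(3,0,6)
reduced (well bottom): (3,0,6) with a≤c, −a<b≤a
well minimum |f| = |-3| = 3 (negative-definite)

3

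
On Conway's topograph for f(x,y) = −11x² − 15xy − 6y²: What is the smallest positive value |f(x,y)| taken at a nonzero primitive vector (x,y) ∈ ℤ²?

translate: b→-7 (≡15 mod 22), so (11,15,6)→(11,-7,2)
flip: (11,-7,2)→(2,7,11)
translate: b→-1 (≡7 mod 4), so (2,7,11)→(2,-1,5)
reduced (well bottom): (2,-1,5) with a≤c, −a<b≤a
well minimum |f| = |-2| = 2 (negative-definite)

2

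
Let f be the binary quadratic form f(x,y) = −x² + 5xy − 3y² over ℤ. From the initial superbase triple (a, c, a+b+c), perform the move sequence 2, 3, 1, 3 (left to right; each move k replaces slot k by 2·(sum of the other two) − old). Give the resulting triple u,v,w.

start (-1,-3,1) = (f(1,0),f(0,1),f(1,1))
replace slot 2: 2·((-1)+1) − (-3) = 3 → (-1,3,1)
replace slot 3: 2·((-1)+3) − 1 = 3 → (-1,3,3)
replace slot 1: 2·(3+3) − (-1) = 13 → (13,3,3)
replace slot 3: 2·(13+3) − 3 = 29 → (13,3,29)

13,3,29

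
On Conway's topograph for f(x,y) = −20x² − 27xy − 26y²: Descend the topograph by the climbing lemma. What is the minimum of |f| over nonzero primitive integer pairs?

translate: b→-13 (≡27 mod 40), so (20,27,26)→(20,-13,19)
flip: (20,-13,19)→(19,13,20)
reduced (well bottom): (19,13,20) with a≤c, −a<b≤a
well minimum |f| = |-19| = 19 (negative-definite)

19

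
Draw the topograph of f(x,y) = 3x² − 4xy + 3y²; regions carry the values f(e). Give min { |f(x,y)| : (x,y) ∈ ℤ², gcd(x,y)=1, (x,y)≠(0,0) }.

translate: b→2 (≡-4 mod 6), so (3,-4,3)→(3,2,2)
flip: (3,2,2)→(2,-2,3)
translate: b→2 (≡-2 mod 4), so (2,-2,3)→(2,2,3)
reduced (well bottom): (2,2,3) with a≤c, −a<b≤a
well minimum = a = 2

2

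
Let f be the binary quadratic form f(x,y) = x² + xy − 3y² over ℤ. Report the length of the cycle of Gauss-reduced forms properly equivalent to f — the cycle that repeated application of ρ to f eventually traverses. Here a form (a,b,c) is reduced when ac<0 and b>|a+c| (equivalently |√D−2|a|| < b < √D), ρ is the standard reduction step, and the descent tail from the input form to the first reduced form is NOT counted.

D = 13, ⌊√D⌋ = 3
descent: ρ → (-3,-1,1)
descent: ρ → (1,3,-1)  [lands on river]
river: ρ → (-1,3,1)
ρ-cycle length = 2 (tail of 2 descent steps not counted)

2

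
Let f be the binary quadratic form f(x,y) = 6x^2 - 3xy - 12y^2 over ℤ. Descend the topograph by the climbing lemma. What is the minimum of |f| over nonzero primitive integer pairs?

descent: ρ → (-12,3,6)
descent: ρ → (6,9,-9)  [lands on river]
river: ρ → (-9,9,6)
river: ρ → (6,15,-3)
river: ρ → (-3,15,6)
closes: descent 2, river 4
min |a| on river = 3

3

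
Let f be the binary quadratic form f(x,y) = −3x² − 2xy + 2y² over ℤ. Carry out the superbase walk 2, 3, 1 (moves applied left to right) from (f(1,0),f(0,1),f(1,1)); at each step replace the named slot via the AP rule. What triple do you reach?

start (-3,2,-3) = (f(1,0),f(0,1),f(1,1))
replace slot 2: 2·((-3)+(-3)) − 2 = -14 → (-3,-14,-3)
replace slot 3: 2·((-3)+(-14)) − (-3) = -31 → (-3,-14,-31)
replace slot 1: 2·((-14)+(-31)) − (-3) = -87 → (-87,-14,-31)

-87,-14,-31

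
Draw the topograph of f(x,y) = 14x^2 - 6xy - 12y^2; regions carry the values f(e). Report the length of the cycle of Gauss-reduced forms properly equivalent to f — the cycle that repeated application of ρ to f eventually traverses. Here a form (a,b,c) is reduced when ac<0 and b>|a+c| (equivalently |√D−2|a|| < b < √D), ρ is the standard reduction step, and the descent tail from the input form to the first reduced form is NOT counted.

D = 708, ⌊√D⌋ = 26
descent: ρ → (-12,6,14)  [lands on river]
river: ρ → (14,22,-4)
river: ρ → (-4,26,2)
river: ρ → (2,26,-4)
river: ρ → (-4,22,14)
river: ρ → (14,6,-12)
river: ρ → (-12,18,8)
river: ρ → (8,14,-16)
river: ρ → (-16,18,6)
river: ρ → (6,18,-16)
river: ρ → (-16,14,8)
river: ρ → (8,18,-12)
ρ-cycle length = 12 (tail of 1 descent step not counted)

12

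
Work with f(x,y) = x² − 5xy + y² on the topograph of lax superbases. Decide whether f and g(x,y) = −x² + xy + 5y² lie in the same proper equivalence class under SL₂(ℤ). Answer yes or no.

D₁ = 21, D₂ = 21
river cycle of f (length 2): (1, 3, -3), (-3, 3, 1)
river cycle of g (length 2): (-1, 3, 3), (3, 3, -1)
cycles differ ⇒ inequivalent

no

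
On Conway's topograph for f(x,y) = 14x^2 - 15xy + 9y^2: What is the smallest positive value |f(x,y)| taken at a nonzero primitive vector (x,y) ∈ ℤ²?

translate: b→13 (≡-15 mod 28), so (14,-15,9)→(14,13,8)
flip: (14,13,8)→(8,-13,14)
translate: b→3 (≡-13 mod 16), so (8,-13,14)→(8,3,9)
reduced (well bottom): (8,3,9) with a≤c, −a<b≤a
well minimum = a = 8

8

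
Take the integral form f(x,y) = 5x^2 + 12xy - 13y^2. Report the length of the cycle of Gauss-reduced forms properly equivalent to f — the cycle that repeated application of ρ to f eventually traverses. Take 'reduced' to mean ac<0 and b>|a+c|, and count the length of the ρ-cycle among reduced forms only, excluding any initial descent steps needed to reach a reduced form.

D = 404, ⌊√D⌋ = 20
river: ρ → (-13,14,4)
river: ρ → (4,18,-5)
river: ρ → (-5,12,13)
river: ρ → (13,14,-4)
river: ρ → (-4,18,5)
river: ρ → (5,12,-13)
ρ-cycle length = 6 (tail of 0 descent steps not counted)

6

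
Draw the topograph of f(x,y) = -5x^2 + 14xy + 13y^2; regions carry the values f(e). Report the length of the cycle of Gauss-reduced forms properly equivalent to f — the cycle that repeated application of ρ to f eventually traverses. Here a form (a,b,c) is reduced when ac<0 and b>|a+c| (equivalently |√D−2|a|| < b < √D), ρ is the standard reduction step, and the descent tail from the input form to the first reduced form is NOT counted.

D = 456, ⌊√D⌋ = 21
river: ρ → (13,12,-6)
river: ρ → (-6,12,13)
river: ρ → (13,14,-5)
river: ρ → (-5,16,10)
river: ρ → (10,4,-11)
river: ρ → (-11,18,3)
river: ρ → (3,18,-11)
river: ρ → (-11,4,10)
river: ρ → (10,16,-5)
river: ρ → (-5,14,13)
ρ-cycle length = 10 (tail of 0 descent steps not counted)

10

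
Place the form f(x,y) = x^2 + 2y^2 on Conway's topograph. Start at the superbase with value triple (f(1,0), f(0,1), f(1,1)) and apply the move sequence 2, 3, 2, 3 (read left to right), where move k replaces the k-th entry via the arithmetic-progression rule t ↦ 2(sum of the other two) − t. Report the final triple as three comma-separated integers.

start (1,2,3) = (f(1,0),f(0,1),f(1,1))
replace slot 2: 2·(1+3) − 2 = 6 → (1,6,3)
replace slot 3: 2·(1+6) − 3 = 11 → (1,6,11)
replace slot 2: 2·(1+11) − 6 = 18 → (1,18,11)
replace slot 3: 2·(1+18) − 11 = 27 → (1,18,27)

1,18,27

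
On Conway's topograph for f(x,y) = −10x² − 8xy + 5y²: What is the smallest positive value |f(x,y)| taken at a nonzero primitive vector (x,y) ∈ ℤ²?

descent: ρ → (5,8,-10)  [lands on river]
river: ρ → (-10,12,3)
river: ρ → (3,12,-10)
river: ρ → (-10,8,5)
river: ρ → (5,12,-6)
river: ρ → (-6,12,5)
closes: descent 1, river 6
min |a| on river = 3

3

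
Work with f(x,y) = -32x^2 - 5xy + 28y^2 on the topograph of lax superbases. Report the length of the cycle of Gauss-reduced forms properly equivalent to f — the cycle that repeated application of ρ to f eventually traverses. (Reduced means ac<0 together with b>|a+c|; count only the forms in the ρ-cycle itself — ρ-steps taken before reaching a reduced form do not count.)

D = 3609, ⌊√D⌋ = 60
descent: ρ → (28,5,-32)  [lands on river]
river: ρ → (-32,59,1)
river: ρ → (1,59,-32)
river: ρ → (-32,5,28)
river: ρ → (28,51,-9)
river: ρ → (-9,57,10)
river: ρ → (10,43,-44)
river: ρ → (-44,45,9)
river: ρ → (9,45,-44)
river: ρ → (-44,43,10)
river: ρ → (10,57,-9)
river: ρ → (-9,51,28)
ρ-cycle length = 12 (tail of 1 descent step not counted)

12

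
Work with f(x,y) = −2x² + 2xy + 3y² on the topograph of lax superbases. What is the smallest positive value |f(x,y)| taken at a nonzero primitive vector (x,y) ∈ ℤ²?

river: ρ → (3,4,-1)
river: ρ → (-1,4,3)
river: ρ → (3,2,-2)
river: ρ → (-2,2,3)
closes: descent 0, river 4
min |a| on river = 1

1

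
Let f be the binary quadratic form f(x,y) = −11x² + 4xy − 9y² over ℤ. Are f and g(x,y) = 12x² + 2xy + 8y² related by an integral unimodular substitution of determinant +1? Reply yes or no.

D₁ = -380, D₂ = -380
f is negative-definite; reduce −f:
−f: flip: (11,-4,9)→(9,4,11)
−f: reduced (well bottom): (9,4,11) with a≤c, −a<b≤a
flip sign back: reduced form of f is (-9,-4,-11)
g: flip: (12,2,8)→(8,-2,12)
g: reduced (well bottom): (8,-2,12) with a≤c, −a<b≤a
reduced forms (-9, -4, -11) vs (8, -2, 12) ⇒ inequivalent

no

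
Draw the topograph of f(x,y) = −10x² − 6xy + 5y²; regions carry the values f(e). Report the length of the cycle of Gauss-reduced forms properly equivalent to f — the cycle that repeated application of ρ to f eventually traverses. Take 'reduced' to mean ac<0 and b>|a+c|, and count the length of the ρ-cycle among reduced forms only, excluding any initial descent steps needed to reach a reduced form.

D = 236, ⌊√D⌋ = 15
descent: ρ → (5,6,-10)  [lands on river]
river: ρ → (-10,14,1)
river: ρ → (1,14,-10)
river: ρ → (-10,6,5)
river: ρ → (5,14,-2)
river: ρ → (-2,14,5)
ρ-cycle length = 6 (tail of 1 descent step not counted)

6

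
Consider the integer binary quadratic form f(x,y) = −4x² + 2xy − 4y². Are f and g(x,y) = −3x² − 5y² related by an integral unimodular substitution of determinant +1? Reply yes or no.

D₁ = -60, D₂ = -60
f is negative-definite; reduce −f:
−f: flip: (4,-2,4)→(4,2,4)
−f: reduced (well bottom): (4,2,4) with a≤c, −a<b≤a
flip sign back: reduced form of f is (-4,-2,-4)
g is negative-definite; reduce −g:
−g: reduced (well bottom): (3,0,5) with a≤c, −a<b≤a
flip sign back: reduced form of g is (-3,0,-5)
reduced forms (-4, -2, -4) vs (-3, 0, -5) ⇒ inequivalent

no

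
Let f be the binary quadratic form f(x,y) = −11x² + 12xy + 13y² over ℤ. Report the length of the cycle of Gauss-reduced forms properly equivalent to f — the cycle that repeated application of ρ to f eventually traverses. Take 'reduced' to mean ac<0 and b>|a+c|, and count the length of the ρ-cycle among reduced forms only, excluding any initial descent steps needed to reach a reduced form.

D = 716, ⌊√D⌋ = 26
river: ρ → (13,14,-10)
river: ρ → (-10,26,1)
river: ρ → (1,26,-10)
river: ρ → (-10,14,13)
river: ρ → (13,12,-11)
river: ρ → (-11,10,14)
river: ρ → (14,18,-7)
river: ρ → (-7,24,5)
river: ρ → (5,26,-2)
river: ρ → (-2,26,5)
river: ρ → (5,24,-7)
river: ρ → (-7,18,14)
river: ρ → (14,10,-11)
river: ρ → (-11,12,13)
ρ-cycle length = 14 (tail of 0 descent steps not counted)

14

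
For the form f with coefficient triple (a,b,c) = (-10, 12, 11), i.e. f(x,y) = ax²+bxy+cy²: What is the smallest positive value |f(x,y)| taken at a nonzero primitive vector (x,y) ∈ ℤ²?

river: ρ → (11,10,-11)
river: ρ → (-11,12,10)
river: ρ → (10,8,-13)
river: ρ → (-13,18,5)
river: ρ → (5,22,-5)
river: ρ → (-5,18,13)
river: ρ → (13,8,-10)
river: ρ → (-10,12,11)
closes: descent 0, river 8
min |a| on river = 5

5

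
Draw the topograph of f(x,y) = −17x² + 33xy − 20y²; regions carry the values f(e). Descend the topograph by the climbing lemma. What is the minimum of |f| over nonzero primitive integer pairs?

translate: b→1 (≡-33 mod 34), so (17,-33,20)→(17,1,4)
flip: (17,1,4)→(4,-1,17)
reduced (well bottom): (4,-1,17) with a≤c, −a<b≤a
well minimum |f| = |-4| = 4 (negative-definite)

4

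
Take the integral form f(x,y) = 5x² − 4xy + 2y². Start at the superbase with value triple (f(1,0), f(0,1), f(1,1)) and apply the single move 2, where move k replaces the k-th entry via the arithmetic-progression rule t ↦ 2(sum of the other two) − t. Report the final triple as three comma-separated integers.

start (5,2,3) = (f(1,0),f(0,1),f(1,1))
replace slot 2: 2·(5+3) − 2 = 14 → (5,14,3)

5,14,3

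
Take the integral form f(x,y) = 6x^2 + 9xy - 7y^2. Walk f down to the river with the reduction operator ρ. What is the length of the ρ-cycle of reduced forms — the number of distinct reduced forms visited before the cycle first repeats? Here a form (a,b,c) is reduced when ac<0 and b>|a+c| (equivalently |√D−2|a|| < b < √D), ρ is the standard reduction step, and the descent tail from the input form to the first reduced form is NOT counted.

D = 249, ⌊√D⌋ = 15
river: ρ → (-7,5,8)
river: ρ → (8,11,-4)
river: ρ → (-4,13,5)
river: ρ → (5,7,-10)
river: ρ → (-10,13,2)
river: ρ → (2,15,-3)
river: ρ → (-3,15,2)
river: ρ → (2,13,-10)
river: ρ → (-10,7,5)
river: ρ → (5,13,-4)
river: ρ → (-4,11,8)
river: ρ → (8,5,-7)
river: ρ → (-7,9,6)
river: ρ → (6,15,-1)
river: ρ → (-1,15,6)
river: ρ → (6,9,-7)
ρ-cycle length = 16 (tail of 0 descent steps not counted)

16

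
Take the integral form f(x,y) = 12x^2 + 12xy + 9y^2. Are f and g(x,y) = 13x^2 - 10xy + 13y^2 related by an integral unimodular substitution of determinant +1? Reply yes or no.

D₁ = -288, D₂ = -576
discriminants differ ⇒ not SL₂(ℤ)-equivalent

no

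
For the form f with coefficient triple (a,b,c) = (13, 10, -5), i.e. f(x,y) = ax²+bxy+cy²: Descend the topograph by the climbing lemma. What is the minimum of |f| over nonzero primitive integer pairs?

river: ρ → (-5,10,13)
river: ρ → (13,16,-2)
river: ρ → (-2,16,13)
river: ρ → (13,10,-5)
closes: descent 0, river 4
min |a| on river = 2

2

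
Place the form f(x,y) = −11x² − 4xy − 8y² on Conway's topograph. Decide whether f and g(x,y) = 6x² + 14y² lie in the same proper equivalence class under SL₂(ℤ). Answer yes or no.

D₁ = -336, D₂ = -336
f is negative-definite; reduce −f:
−f: flip: (11,4,8)→(8,-4,11)
−f: reduced (well bottom): (8,-4,11) with a≤c, −a<b≤a
flip sign back: reduced form of f is (-8,4,-11)
g: reduced (well bottom): (6,0,14) with a≤c, −a<b≤a
reduced forms (-8, 4, -11) vs (6, 0, 14) ⇒ inequivalent

no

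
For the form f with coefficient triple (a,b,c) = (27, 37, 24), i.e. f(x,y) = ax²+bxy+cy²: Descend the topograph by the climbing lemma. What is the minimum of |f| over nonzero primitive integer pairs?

translate: b→-17 (≡37 mod 54), so (27,37,24)→(27,-17,14)
flip: (27,-17,14)→(14,17,27)
translate: b→-11 (≡17 mod 28), so (14,17,27)→(14,-11,24)
reduced (well bottom): (14,-11,24) with a≤c, −a<b≤a
well minimum = a = 14

14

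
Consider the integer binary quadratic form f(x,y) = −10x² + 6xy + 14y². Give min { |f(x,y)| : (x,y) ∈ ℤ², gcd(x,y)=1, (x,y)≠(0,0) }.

river: ρ → (14,22,-2)
river: ρ → (-2,22,14)
river: ρ → (14,6,-10)
river: ρ → (-10,14,10)
river: ρ → (10,6,-14)
river: ρ → (-14,22,2)
river: ρ → (2,22,-14)
river: ρ → (-14,6,10)
river: ρ → (10,14,-10)
river: ρ → (-10,6,14)
closes: descent 0, river 10
min |a| on river = 2

2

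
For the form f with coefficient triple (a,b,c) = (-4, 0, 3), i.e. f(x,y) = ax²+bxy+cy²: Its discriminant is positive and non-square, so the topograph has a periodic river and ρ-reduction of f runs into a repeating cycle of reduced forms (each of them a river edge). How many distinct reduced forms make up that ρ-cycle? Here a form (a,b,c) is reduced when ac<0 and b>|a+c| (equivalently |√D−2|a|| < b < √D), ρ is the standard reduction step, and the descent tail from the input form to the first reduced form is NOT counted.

D = 48, ⌊√D⌋ = 6
descent: ρ → (3,6,-1)  [lands on river]
river: ρ → (-1,6,3)
ρ-cycle length = 2 (tail of 1 descent step not counted)

2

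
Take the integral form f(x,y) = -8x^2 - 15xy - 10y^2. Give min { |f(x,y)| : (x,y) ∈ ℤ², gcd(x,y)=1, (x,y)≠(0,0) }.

translate: b→-1 (≡15 mod 16), so (8,15,10)→(8,-1,3)
flip: (8,-1,3)→(3,1,8)
reduced (well bottom): (3,1,8) with a≤c, −a<b≤a
well minimum |f| = |-3| = 3 (negative-definite)

3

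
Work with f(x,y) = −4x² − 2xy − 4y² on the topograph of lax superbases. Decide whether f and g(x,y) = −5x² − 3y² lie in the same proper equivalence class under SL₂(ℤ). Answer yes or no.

D₁ = -60, D₂ = -60
f is negative-definite; reduce −f:
−f: reduced (well bottom): (4,2,4) with a≤c, −a<b≤a
flip sign back: reduced form of f is (-4,-2,-4)
g is negative-definite; reduce −g:
−g: flip: (5,0,3)→(3,0,5)
−g: reduced (well bottom): (3,0,5) with a≤c, −a<b≤a
flip sign back: reduced form of g is (-3,0,-5)
reduced forms (-4, -2, -4) vs (-3, 0, -5) ⇒ inequivalent

no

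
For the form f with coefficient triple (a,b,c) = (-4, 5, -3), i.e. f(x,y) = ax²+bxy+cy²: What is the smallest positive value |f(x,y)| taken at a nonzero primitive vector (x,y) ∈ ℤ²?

translate: b→3 (≡-5 mod 8), so (4,-5,3)→(4,3,2)
flip: (4,3,2)→(2,-3,4)
translate: b→1 (≡-3 mod 4), so (2,-3,4)→(2,1,3)
reduced (well bottom): (2,1,3) with a≤c, −a<b≤a
well minimum |f| = |-2| = 2 (negative-definite)

2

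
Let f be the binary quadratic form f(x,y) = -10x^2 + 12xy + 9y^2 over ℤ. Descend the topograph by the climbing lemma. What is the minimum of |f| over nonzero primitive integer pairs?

river: ρ → (9,6,-13)
river: ρ → (-13,20,2)
river: ρ → (2,20,-13)
river: ρ → (-13,6,9)
river: ρ → (9,12,-10)
river: ρ → (-10,8,11)
river: ρ → (11,14,-7)
river: ρ → (-7,14,11)
river: ρ → (11,8,-10)
river: ρ → (-10,12,9)
closes: descent 0, river 10
min |a| on river = 2

2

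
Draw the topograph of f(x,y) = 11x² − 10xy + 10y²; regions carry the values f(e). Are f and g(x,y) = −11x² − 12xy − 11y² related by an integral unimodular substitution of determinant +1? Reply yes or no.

D₁ = -340, D₂ = -340
f: flip: (11,-10,10)→(10,10,11)
f: reduced (well bottom): (10,10,11) with a≤c, −a<b≤a
g is negative-definite; reduce −g:
−g: translate: b→-10 (≡12 mod 22), so (11,12,11)→(11,-10,10)
−g: flip: (11,-10,10)→(10,10,11)
−g: reduced (well bottom): (10,10,11) with a≤c, −a<b≤a
flip sign back: reduced form of g is (-10,-10,-11)
reduced forms (10, 10, 11) vs (-10, -10, -11) ⇒ inequivalent

no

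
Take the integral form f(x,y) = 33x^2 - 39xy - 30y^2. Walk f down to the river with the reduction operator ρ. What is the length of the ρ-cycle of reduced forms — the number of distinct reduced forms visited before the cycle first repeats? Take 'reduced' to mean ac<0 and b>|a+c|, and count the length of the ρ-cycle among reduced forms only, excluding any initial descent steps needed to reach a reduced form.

D = 5481, ⌊√D⌋ = 74
descent: ρ → (-30,39,33)  [lands on river]
river: ρ → (33,27,-36)
river: ρ → (-36,45,24)
river: ρ → (24,51,-30)
river: ρ → (-30,69,6)
river: ρ → (6,63,-63)
river: ρ → (-63,63,6)
river: ρ → (6,69,-30)
river: ρ → (-30,51,24)
river: ρ → (24,45,-36)
river: ρ → (-36,27,33)
river: ρ → (33,39,-30)
river: ρ → (-30,21,42)
river: ρ → (42,63,-9)
river: ρ → (-9,63,42)
river: ρ → (42,21,-30)
ρ-cycle length = 16 (tail of 1 descent step not counted)

16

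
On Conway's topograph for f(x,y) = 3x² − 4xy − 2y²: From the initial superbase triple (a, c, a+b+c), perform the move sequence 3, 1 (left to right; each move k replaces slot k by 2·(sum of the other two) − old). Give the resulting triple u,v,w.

start (3,-2,-3) = (f(1,0),f(0,1),f(1,1))
replace slot 3: 2·(3+(-2)) − (-3) = 5 → (3,-2,5)
replace slot 1: 2·((-2)+5) − 3 = 3 → (3,-2,5)

3,-2,5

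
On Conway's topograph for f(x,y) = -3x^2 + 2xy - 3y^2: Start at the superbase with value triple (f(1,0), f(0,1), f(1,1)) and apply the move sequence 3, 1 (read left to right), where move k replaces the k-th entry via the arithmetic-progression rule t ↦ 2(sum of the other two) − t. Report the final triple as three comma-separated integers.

start (-3,-3,-4) = (f(1,0),f(0,1),f(1,1))
replace slot 3: 2·((-3)+(-3)) − (-4) = -8 → (-3,-3,-8)
replace slot 1: 2·((-3)+(-8)) − (-3) = -19 → (-19,-3,-8)

-19,-3,-8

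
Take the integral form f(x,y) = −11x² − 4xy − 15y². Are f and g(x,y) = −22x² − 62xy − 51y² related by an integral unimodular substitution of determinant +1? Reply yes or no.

D₁ = -644, D₂ = -644
f is negative-definite; reduce −f:
−f: reduced (well bottom): (11,4,15) with a≤c, −a<b≤a
flip sign back: reduced form of f is (-11,-4,-15)
g is negative-definite; reduce −g:
−g: translate: b→18 (≡62 mod 44), so (22,62,51)→(22,18,11)
−g: flip: (22,18,11)→(11,-18,22)
−g: translate: b→4 (≡-18 mod 22), so (11,-18,22)→(11,4,15)
−g: reduced (well bottom): (11,4,15) with a≤c, −a<b≤a
flip sign back: reduced form of g is (-11,-4,-15)
reduced forms (-11, -4, -15) vs (-11, -4, -15) ⇒ equivalent

yes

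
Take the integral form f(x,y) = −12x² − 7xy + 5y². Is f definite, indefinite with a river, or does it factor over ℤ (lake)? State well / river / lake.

D = b²−4ac = (-7)² − 4·(-12)·5 = 289
D = 17² is a perfect square ⇒ form factors over ℤ ⇒ lakes

lake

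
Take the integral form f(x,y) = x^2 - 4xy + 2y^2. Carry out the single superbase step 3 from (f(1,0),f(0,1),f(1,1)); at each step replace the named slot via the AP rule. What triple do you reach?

start (1,2,-1) = (f(1,0),f(0,1),f(1,1))
replace slot 3: 2·(1+2) − (-1) = 7 → (1,2,7)

1,2,7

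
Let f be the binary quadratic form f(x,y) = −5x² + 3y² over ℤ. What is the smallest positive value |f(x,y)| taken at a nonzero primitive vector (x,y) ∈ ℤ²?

descent: ρ → (3,6,-2)  [lands on river]
river: ρ → (-2,6,3)
closes: descent 1, river 2
min |a| on river = 2

2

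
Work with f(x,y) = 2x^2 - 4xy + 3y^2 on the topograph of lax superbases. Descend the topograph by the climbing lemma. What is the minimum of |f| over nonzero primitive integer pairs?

translate: b→0 (≡-4 mod 4), so (2,-4,3)→(2,0,1)
flip: (2,0,1)→(1,0,2)
reduced (well bottom): (1,0,2) with a≤c, −a<b≤a
well minimum = a = 1

1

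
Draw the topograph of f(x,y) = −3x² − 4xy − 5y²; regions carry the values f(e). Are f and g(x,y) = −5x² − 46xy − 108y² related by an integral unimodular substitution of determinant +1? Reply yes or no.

D₁ = -44, D₂ = -44
f is negative-definite; reduce −f:
−f: translate: b→-2 (≡4 mod 6), so (3,4,5)→(3,-2,4)
−f: reduced (well bottom): (3,-2,4) with a≤c, −a<b≤a
flip sign back: reduced form of f is (-3,2,-4)
g is negative-definite; reduce −g:
−g: translate: b→-4 (≡46 mod 10), so (5,46,108)→(5,-4,3)
−g: flip: (5,-4,3)→(3,4,5)
−g: translate: b→-2 (≡4 mod 6), so (3,4,5)→(3,-2,4)
−g: reduced (well bottom): (3,-2,4) with a≤c, −a<b≤a
flip sign back: reduced form of g is (-3,2,-4)
reduced forms (-3, 2, -4) vs (-3, 2, -4) ⇒ equivalent

yes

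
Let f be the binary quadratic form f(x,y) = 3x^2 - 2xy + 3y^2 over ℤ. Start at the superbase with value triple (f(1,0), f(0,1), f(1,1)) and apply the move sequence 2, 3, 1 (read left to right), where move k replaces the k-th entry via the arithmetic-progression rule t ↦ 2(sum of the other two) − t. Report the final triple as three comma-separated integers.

start (3,3,4) = (f(1,0),f(0,1),f(1,1))
replace slot 2: 2·(3+4) − 3 = 11 → (3,11,4)
replace slot 3: 2·(3+11) − 4 = 24 → (3,11,24)
replace slot 1: 2·(11+24) − 3 = 67 → (67,11,24)

67,11,24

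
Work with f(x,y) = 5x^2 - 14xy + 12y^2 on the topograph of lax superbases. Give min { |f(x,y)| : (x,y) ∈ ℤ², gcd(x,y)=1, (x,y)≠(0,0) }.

translate: b→-4 (≡-14 mod 10), so (5,-14,12)→(5,-4,3)
flip: (5,-4,3)→(3,4,5)
translate: b→-2 (≡4 mod 6), so (3,4,5)→(3,-2,4)
reduced (well bottom): (3,-2,4) with a≤c, −a<b≤a
well minimum = a = 3

3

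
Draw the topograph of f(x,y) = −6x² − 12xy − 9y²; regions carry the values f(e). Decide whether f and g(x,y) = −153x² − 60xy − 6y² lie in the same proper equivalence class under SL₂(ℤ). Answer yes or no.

D₁ = -72, D₂ = -72
f is negative-definite; reduce −f:
−f: translate: b→0 (≡12 mod 12), so (6,12,9)→(6,0,3)
−f: flip: (6,0,3)→(3,0,6)
−f: reduced (well bottom): (3,0,6) with a≤c, −a<b≤a
flip sign back: reduced form of f is (-3,0,-6)
g is negative-definite; reduce −g:
−g: flip: (153,60,6)→(6,-60,153)
−g: translate: b→0 (≡-60 mod 12), so (6,-60,153)→(6,0,3)
−g: flip: (6,0,3)→(3,0,6)
−g: reduced (well bottom): (3,0,6) with a≤c, −a<b≤a
flip sign back: reduced form of g is (-3,0,-6)
reduced forms (-3, 0, -6) vs (-3, 0, -6) ⇒ equivalent

yes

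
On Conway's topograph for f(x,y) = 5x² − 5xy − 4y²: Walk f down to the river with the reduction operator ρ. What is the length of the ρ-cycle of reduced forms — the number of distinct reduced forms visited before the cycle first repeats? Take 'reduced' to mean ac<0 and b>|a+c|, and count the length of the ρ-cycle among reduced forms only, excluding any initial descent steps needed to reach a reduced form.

D = 105, ⌊√D⌋ = 10
descent: ρ → (-4,5,5)  [lands on river]
river: ρ → (5,5,-4)
river: ρ → (-4,3,6)
river: ρ → (6,9,-1)
river: ρ → (-1,9,6)
river: ρ → (6,3,-4)
ρ-cycle length = 6 (tail of 1 descent step not counted)

6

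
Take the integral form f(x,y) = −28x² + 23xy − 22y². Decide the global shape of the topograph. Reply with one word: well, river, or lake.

D = b²−4ac = 23² − 4·(-28)·(-22) = -1935
D < 0 ⇒ definite ⇒ every region one sign ⇒ single well

well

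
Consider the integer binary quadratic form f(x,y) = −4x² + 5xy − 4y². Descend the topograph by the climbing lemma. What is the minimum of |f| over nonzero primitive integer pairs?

translate: b→3 (≡-5 mod 8), so (4,-5,4)→(4,3,3)
flip: (4,3,3)→(3,-3,4)
translate: b→3 (≡-3 mod 6), so (3,-3,4)→(3,3,4)
reduced (well bottom): (3,3,4) with a≤c, −a<b≤a
well minimum |f| = |-3| = 3 (negative-definite)

3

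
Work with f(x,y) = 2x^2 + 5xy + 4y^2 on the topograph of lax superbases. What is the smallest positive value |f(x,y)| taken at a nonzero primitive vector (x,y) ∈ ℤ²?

translate: b→1 (≡5 mod 4), so (2,5,4)→(2,1,1)
flip: (2,1,1)→(1,-1,2)
translate: b→1 (≡-1 mod 2), so (1,-1,2)→(1,1,2)
reduced (well bottom): (1,1,2) with a≤c, −a<b≤a
well minimum = a = 1

1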